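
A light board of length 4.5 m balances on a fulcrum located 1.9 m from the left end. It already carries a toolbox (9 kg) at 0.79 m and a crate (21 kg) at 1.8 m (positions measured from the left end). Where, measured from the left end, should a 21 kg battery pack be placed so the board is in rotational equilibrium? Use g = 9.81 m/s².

x ≈ 2.48 m from the left end

Take moments about the fulcrum (at 1.9 m from the left end).
Toolbox: 9 × 9.81 = 88.29 N down at 0.79 m → arm 1.11 m, τ = 88.29 × 1.11 = 98 N·m counterclockwise.
Crate: 21 × 9.81 = 206 N down at 1.8 m → arm 0.1 m, τ = 206 × 0.1 = 20.6 N·m counterclockwise.
Net moment of existing loads = 118.6 N·m counterclockwise.
The battery pack weighs 21 × 9.81 = 206 N and must supply an equal clockwise moment, so its lever arm about the fulcrum is 118.6 / 206 = 0.576 m.
That puts it at 1.9 + 0.576 = 2.48 m from the left end.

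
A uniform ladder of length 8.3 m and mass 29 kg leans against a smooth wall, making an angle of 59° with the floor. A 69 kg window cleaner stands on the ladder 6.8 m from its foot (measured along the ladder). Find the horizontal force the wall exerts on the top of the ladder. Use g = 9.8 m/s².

N_wall ≈ 418 N

Sum moments about the foot of the ladder (the floor normal and friction both act there and drop out).
Ladder weight 29×9.8 = 284.2 N acts at 4.15 m along the ladder; its horizontal arm is 4.15·cos59° = 2.137 m → τ = 607.3 N·m clockwise.
Window cleaner: 69×9.8 = 676.2 N at 6.8 m → arm 3.502 m → τ = 2368 N·m clockwise.
Wall normal N acts horizontally at the top; its moment arm is the height L sinθ = 8.3·sin59° = 7.114 m, counterclockwise.
Setting net torque to zero: N × 7.114 = 2975 → N = 418 N.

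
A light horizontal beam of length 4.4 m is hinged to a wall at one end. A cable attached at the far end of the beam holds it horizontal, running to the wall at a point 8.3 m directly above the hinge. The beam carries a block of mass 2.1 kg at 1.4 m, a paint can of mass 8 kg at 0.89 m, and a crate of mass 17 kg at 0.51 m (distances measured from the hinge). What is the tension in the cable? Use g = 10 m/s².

T ≈ 48.2 N

Taking torques about the hinge:
Block: 2.1 × 10 = 21 N down at 1.4 m → arm 1.4 m, τ = 21 × 1.4 = 29.4 N·m clockwise.
Paint can: 8 × 10 = 80 N down at 0.89 m → arm 0.89 m, τ = 80 × 0.89 = 71.2 N·m clockwise.
Crate: 17 × 10 = 170 N down at 0.51 m → arm 0.51 m, τ = 170 × 0.51 = 86.7 N·m clockwise.
Total clockwise load moment = 187.3 N·m.
The cable tension T acts at 4.4 m; only its component perpendicular to the beam, T sinθ, produces torque. sinθ = h/√(h²+d²) = 8.3/√(8.3²+4.4²) = 0.8835.
For rotational equilibrium, T × 4.4 × 0.8835 = 187.3, so T = 187.3 / 3.887 = 48.2 N.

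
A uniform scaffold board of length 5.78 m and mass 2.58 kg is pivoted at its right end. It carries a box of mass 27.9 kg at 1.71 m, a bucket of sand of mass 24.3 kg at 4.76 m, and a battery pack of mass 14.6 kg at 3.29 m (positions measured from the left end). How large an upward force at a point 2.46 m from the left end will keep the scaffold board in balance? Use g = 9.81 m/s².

Choose the right end as the axis so the unknown pivot reaction has zero arm there.
Beam weight: 2.58 × 9.81 = 25.31 N down at 2.89 m → arm 2.89 m, τ = 25.31 × 2.89 = 73.15 N·m counterclockwise.
Box: 27.9 × 9.81 = 273.7 N down at 1.71 m → arm 4.07 m, τ = 273.7 × 4.07 = 1114 N·m counterclockwise.
Bucket of sand: 24.3 × 9.81 = 238.4 N down at 4.76 m → arm 1.02 m, τ = 238.4 × 1.02 = 243.2 N·m counterclockwise.
Battery pack: 14.6 × 9.81 = 143.2 N down at 3.29 m → arm 2.49 m, τ = 143.2 × 2.49 = 356.6 N·m counterclockwise.
Net moment of the loads = 1787 N·m counterclockwise.
The upward force F acts at a point 2.46 m from the left end, arm 3.32 m, giving F × 3.32 clockwise.
Setting net torque to zero: F × 3.32 = 1787 → F = 1787 / 3.32 = 538 N.

F ≈ 538 N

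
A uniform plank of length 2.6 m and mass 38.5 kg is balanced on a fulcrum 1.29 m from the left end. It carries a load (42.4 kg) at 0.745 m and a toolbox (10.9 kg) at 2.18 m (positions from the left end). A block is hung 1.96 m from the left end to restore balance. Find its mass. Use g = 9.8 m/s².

Taking torques about the fulcrum (at 1.29 m from the left end):
Beam weight: 38.5 × 9.8 = 377.3 N down at 1.3 m → arm 0.01 m, τ = 377.3 × 0.01 = 3.773 N·m clockwise.
Load: 42.4 × 9.8 = 415.5 N down at 0.745 m → arm 0.545 m, τ = 415.5 × 0.545 = 226.4 N·m counterclockwise.
Toolbox: 10.9 × 9.8 = 106.8 N down at 2.18 m → arm 0.89 m, τ = 106.8 × 0.89 = 95.05 N·m clockwise.
Net moment of known loads = 127.6 N·m counterclockwise.
An unknown mass m at 1.96 m has arm 0.67 m; its moment is m·g·0.67 clockwise.
Balancing moments: m × 9.8 × 0.67 = 127.6, giving m = 127.6 / (9.8 × 0.67) = 19.4 kg.

m ≈ 19.4 kg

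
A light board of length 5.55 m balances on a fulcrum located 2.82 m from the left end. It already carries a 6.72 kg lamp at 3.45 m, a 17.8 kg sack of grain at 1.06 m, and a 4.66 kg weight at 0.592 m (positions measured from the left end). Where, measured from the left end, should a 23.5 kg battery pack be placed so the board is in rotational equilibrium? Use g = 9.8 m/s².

Sum moments about the fulcrum (at 2.82 m from the left end) (the support reaction has zero arm there).
Lamp: 6.72 × 9.8 = 65.86 N down at 3.45 m → arm 0.63 m, τ = 65.86 × 0.63 = 41.49 N·m clockwise.
Sack of grain: 17.8 × 9.8 = 174.4 N down at 1.06 m → arm 1.76 m, τ = 174.4 × 1.76 = 306.9 N·m counterclockwise.
Weight: 4.66 × 9.8 = 45.67 N down at 0.592 m → arm 2.228 m, τ = 45.67 × 2.228 = 101.8 N·m counterclockwise.
Net moment of existing loads = 367.2 N·m counterclockwise.
The battery pack weighs 23.5 × 9.8 = 230.3 N and must supply an equal clockwise moment, so its lever arm about the fulcrum is 367.2 / 230.3 = 1.59 m.
That puts it at 2.82 + 1.59 = 4.41 m from the left end.

x ≈ 4.41 m from the left end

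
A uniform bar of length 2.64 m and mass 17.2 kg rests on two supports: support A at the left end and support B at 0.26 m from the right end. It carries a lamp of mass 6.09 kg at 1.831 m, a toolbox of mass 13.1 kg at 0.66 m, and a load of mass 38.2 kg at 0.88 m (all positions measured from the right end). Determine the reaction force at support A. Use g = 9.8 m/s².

Sum moments about support B (its reaction then has zero moment arm).
Beam weight: 17.2 × 9.8 = 168.6 N down at 1.32 m → arm 1.06 m, τ = 168.6 × 1.06 = 178.7 N·m counterclockwise.
Lamp: 6.09 × 9.8 = 59.68 N down at 1.831 m → arm 1.571 m, τ = 59.68 × 1.571 = 93.76 N·m counterclockwise.
Toolbox: 13.1 × 9.8 = 128.4 N down at 0.66 m → arm 0.4 m, τ = 128.4 × 0.4 = 51.36 N·m counterclockwise.
Load: 38.2 × 9.8 = 374.4 N down at 0.88 m → arm 0.62 m, τ = 374.4 × 0.62 = 232.1 N·m counterclockwise.
Net load moment about support B = 555.9 N·m counterclockwise.
Reaction R at support A is upward at 2.64 m, arm 2.38 m → moment R × 2.38 clockwise.
Balancing moments: R × 2.38 = 555.9, giving R = 234 N.

R_A ≈ 234 N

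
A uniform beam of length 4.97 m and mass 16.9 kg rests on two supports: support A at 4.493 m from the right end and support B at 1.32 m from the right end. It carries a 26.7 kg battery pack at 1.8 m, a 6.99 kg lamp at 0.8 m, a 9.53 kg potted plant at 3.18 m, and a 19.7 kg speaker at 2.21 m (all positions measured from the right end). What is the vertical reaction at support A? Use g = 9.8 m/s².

R_A ≈ 198 N

About support B:
Beam weight: 16.9 × 9.8 = 165.6 N down at 2.485 m → arm 1.165 m, τ = 165.6 × 1.165 = 192.9 N·m counterclockwise.
Battery pack: 26.7 × 9.8 = 261.7 N down at 1.8 m → arm 0.48 m, τ = 261.7 × 0.48 = 125.6 N·m counterclockwise.
Lamp: 6.99 × 9.8 = 68.5 N down at 0.8 m → arm 0.52 m, τ = 68.5 × 0.52 = 35.62 N·m clockwise.
Potted plant: 9.53 × 9.8 = 93.39 N down at 3.18 m → arm 1.86 m, τ = 93.39 × 1.86 = 173.7 N·m counterclockwise.
Speaker: 19.7 × 9.8 = 193.1 N down at 2.21 m → arm 0.89 m, τ = 193.1 × 0.89 = 171.9 N·m counterclockwise.
Net load moment about support B = 628.5 N·m counterclockwise.
Reaction R at support A is upward at 4.493 m, arm 3.173 m → moment R × 3.173 clockwise.
Balancing moments: R × 3.173 = 628.5, giving R = 198 N.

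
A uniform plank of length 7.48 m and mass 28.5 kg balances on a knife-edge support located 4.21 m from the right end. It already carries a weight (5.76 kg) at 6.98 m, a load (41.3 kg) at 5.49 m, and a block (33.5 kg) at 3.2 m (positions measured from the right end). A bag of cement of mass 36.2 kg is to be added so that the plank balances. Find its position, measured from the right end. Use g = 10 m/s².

About the knife-edge support (at 4.21 m from the right end):
Beam weight: 28.5 × 10 = 285 N down at 3.74 m → arm 0.47 m, τ = 285 × 0.47 = 133.9 N·m clockwise.
Weight: 5.76 × 10 = 57.6 N down at 6.98 m → arm 2.77 m, τ = 57.6 × 2.77 = 159.6 N·m counterclockwise.
Load: 41.3 × 10 = 413 N down at 5.49 m → arm 1.28 m, τ = 413 × 1.28 = 528.6 N·m counterclockwise.
Block: 33.5 × 10 = 335 N down at 3.2 m → arm 1.01 m, τ = 335 × 1.01 = 338.4 N·m clockwise.
Net moment of existing loads = 215.9 N·m counterclockwise.
The bag of cement weighs 36.2 × 10 = 362 N and must supply an equal clockwise moment, so its lever arm about the knife-edge support is 215.9 / 362 = 0.596 m.
That puts it at 4.21 − 0.596 = 3.61 m from the right end.

x ≈ 3.61 m from the right end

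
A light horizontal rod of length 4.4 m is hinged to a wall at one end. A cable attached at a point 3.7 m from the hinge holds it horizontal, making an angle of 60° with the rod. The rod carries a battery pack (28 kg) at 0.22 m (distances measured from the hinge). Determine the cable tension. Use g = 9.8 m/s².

T ≈ 18.8 N

Taking torques about the hinge:
Battery pack: 28 × 9.8 = 274.4 N down at 0.22 m → arm 0.22 m, τ = 274.4 × 0.22 = 60.37 N·m clockwise.
Total clockwise load moment = 60.37 N·m.
The cable tension T acts at 3.7 m; only its component perpendicular to the rod, T sinθ, produces torque. sin 60° = 0.866.
Setting net torque to zero: T × 3.7 × 0.866 = 60.37 → T = 60.37 / 3.204 = 18.8 N.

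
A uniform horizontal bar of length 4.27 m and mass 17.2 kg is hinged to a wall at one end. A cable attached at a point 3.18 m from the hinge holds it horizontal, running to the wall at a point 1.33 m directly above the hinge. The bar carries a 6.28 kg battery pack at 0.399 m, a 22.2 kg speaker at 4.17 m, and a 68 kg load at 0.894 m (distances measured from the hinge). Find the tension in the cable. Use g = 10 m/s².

T ≈ 1570 N

Sum moments about the hinge (the unknown hinge reaction has zero arm there).
Beam weight: 17.2 × 10 = 172 N down at 2.135 m → arm 2.135 m, τ = 172 × 2.135 = 367.2 N·m clockwise.
Battery pack: 6.28 × 10 = 62.8 N down at 0.399 m → arm 0.399 m, τ = 62.8 × 0.399 = 25.06 N·m clockwise.
Speaker: 22.2 × 10 = 222 N down at 4.17 m → arm 4.17 m, τ = 222 × 4.17 = 925.7 N·m clockwise.
Load: 68 × 10 = 680 N down at 0.894 m → arm 0.894 m, τ = 680 × 0.894 = 607.9 N·m clockwise.
Total clockwise load moment = 1926 N·m.
The cable tension T acts at 3.18 m; only its component perpendicular to the bar, T sinθ, produces torque. sinθ = h/√(h²+d²) = 1.33/√(1.33²+3.18²) = 0.3859.
Στ = 0 ⇒ T × 3.18 × 0.3859 = 1926 ⇒ T = 1926 / 1.227 = 1570 N.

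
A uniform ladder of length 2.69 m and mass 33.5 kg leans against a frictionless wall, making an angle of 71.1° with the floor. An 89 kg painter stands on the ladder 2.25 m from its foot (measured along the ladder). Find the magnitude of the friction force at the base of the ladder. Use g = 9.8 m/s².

f ≈ 306 N

Take moments about the foot of the ladder.
Ladder weight 33.5×9.8 = 328.3 N acts at 1.345 m along the ladder; its horizontal arm is 1.345·cos71.1° = 0.4357 m → τ = 143 N·m clockwise.
Painter: 89×9.8 = 872.2 N at 2.25 m → arm 0.7288 m → τ = 635.7 N·m clockwise.
Wall normal N acts horizontally at the top; its moment arm is the height L sinθ = 2.69·sin71.1° = 2.545 m, counterclockwise.
Στ = 0 ⇒ N × 2.545 = 778.7 ⇒ N = 306 N.
ΣFx = 0: friction at the foot balances the wall's push, so f = N_wall = 306 N.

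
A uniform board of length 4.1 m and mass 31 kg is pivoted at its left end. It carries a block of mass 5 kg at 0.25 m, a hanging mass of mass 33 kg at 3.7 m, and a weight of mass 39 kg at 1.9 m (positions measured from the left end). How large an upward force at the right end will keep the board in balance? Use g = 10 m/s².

Choose the left end as the axis so the unknown pivot reaction has zero arm there.
Beam weight: 31 × 10 = 310 N down at 2.05 m → arm 2.05 m, τ = 310 × 2.05 = 635.5 N·m clockwise.
Block: 5 × 10 = 50 N down at 0.25 m → arm 0.25 m, τ = 50 × 0.25 = 12.5 N·m clockwise.
Hanging mass: 33 × 10 = 330 N down at 3.7 m → arm 3.7 m, τ = 330 × 3.7 = 1221 N·m clockwise.
Weight: 39 × 10 = 390 N down at 1.9 m → arm 1.9 m, τ = 390 × 1.9 = 741 N·m clockwise.
Net moment of the loads = 2610 N·m clockwise.
The upward force F acts at the right end, arm 4.1 m, giving F × 4.1 counterclockwise.
Setting net torque to zero: F × 4.1 = 2610 → F = 2610 / 4.1 = 637 N.

F ≈ 637 N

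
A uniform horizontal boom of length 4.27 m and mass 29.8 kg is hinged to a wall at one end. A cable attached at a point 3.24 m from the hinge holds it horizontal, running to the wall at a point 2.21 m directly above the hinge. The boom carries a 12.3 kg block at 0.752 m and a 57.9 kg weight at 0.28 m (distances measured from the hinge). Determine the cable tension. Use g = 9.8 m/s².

Take moments about the hinge.
Beam weight: 29.8 × 9.8 = 292 N down at 2.135 m → arm 2.135 m, τ = 292 × 2.135 = 623.4 N·m clockwise.
Block: 12.3 × 9.8 = 120.5 N down at 0.752 m → arm 0.752 m, τ = 120.5 × 0.752 = 90.62 N·m clockwise.
Weight: 57.9 × 9.8 = 567.4 N down at 0.28 m → arm 0.28 m, τ = 567.4 × 0.28 = 158.9 N·m clockwise.
Total clockwise load moment = 872.9 N·m.
The cable tension T acts at 3.24 m; only its component perpendicular to the boom, T sinθ, produces torque. sinθ = h/√(h²+d²) = 2.21/√(2.21²+3.24²) = 0.5635.
Στ = 0 ⇒ T × 3.24 × 0.5635 = 872.9 ⇒ T = 872.9 / 1.826 = 478 N.

T ≈ 478 N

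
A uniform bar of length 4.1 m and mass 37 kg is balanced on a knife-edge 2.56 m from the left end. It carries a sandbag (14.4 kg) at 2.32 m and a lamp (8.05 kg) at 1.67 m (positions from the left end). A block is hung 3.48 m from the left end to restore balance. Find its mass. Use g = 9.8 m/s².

m ≈ 32.1 kg

Take moments about the knife-edge (at 2.56 m from the left end).
Beam weight: 37 × 9.8 = 362.6 N down at 2.05 m → arm 0.51 m, τ = 362.6 × 0.51 = 184.9 N·m counterclockwise.
Sandbag: 14.4 × 9.8 = 141.1 N down at 2.32 m → arm 0.24 m, τ = 141.1 × 0.24 = 33.86 N·m counterclockwise.
Lamp: 8.05 × 9.8 = 78.89 N down at 1.67 m → arm 0.89 m, τ = 78.89 × 0.89 = 70.21 N·m counterclockwise.
Net moment of known loads = 289 N·m counterclockwise.
An unknown mass m at 3.48 m has arm 0.92 m; its moment is m·g·0.92 clockwise.
For rotational equilibrium, m × 9.8 × 0.92 = 289, so m = 289 / (9.8 × 0.92) = 32.1 kg.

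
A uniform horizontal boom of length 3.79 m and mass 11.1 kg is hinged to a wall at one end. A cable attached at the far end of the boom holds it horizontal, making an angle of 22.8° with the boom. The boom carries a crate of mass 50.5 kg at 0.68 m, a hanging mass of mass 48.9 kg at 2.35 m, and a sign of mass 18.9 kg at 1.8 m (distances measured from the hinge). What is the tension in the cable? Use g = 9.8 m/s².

T ≈ 1360 N

About the hinge:
Beam weight: 11.1 × 9.8 = 108.8 N down at 1.895 m → arm 1.895 m, τ = 108.8 × 1.895 = 206.2 N·m clockwise.
Crate: 50.5 × 9.8 = 494.9 N down at 0.68 m → arm 0.68 m, τ = 494.9 × 0.68 = 336.5 N·m clockwise.
Hanging mass: 48.9 × 9.8 = 479.2 N down at 2.35 m → arm 2.35 m, τ = 479.2 × 2.35 = 1126 N·m clockwise.
Sign: 18.9 × 9.8 = 185.2 N down at 1.8 m → arm 1.8 m, τ = 185.2 × 1.8 = 333.4 N·m clockwise.
Total clockwise load moment = 2002 N·m.
The cable tension T acts at 3.79 m; only its component perpendicular to the boom, T sinθ, produces torque. sin 22.8° = 0.3875.
For rotational equilibrium, T × 3.79 × 0.3875 = 2002, so T = 2002 / 1.469 = 1360 N.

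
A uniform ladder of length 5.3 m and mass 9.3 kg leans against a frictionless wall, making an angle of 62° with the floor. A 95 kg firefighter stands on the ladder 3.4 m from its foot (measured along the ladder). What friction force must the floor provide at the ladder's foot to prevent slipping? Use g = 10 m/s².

f ≈ 349 N

Sum moments about the foot of the ladder (the floor normal and friction both act there and drop out).
Ladder weight 9.3×10 = 93 N acts at 2.65 m along the ladder; its horizontal arm is 2.65·cos62° = 1.244 m → τ = 115.7 N·m clockwise.
Firefighter: 95×10 = 950 N at 3.4 m → arm 1.596 m → τ = 1516 N·m clockwise.
Wall normal N acts horizontally at the top; its moment arm is the height L sinθ = 5.3·sin62° = 4.68 m, counterclockwise.
Στ = 0 ⇒ N × 4.68 = 1632 ⇒ N = 349 N.
ΣFx = 0: friction at the foot balances the wall's push, so f = N_wall = 349 N.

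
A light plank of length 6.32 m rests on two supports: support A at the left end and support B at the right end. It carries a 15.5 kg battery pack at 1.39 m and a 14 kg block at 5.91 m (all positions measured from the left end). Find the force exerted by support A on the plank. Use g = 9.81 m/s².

R_A ≈ 128 N

Sum moments about support B (its reaction then has zero moment arm).
Battery pack: 15.5 × 9.81 = 152.1 N down at 1.39 m → arm 4.93 m, τ = 152.1 × 4.93 = 749.9 N·m counterclockwise.
Block: 14 × 9.81 = 137.3 N down at 5.91 m → arm 0.41 m, τ = 137.3 × 0.41 = 56.29 N·m counterclockwise.
Net load moment about support B = 806.2 N·m counterclockwise.
Reaction R at support A is upward at 0 m, arm 6.32 m → moment R × 6.32 clockwise.
Setting net torque to zero: R × 6.32 = 806.2 → R = 128 N.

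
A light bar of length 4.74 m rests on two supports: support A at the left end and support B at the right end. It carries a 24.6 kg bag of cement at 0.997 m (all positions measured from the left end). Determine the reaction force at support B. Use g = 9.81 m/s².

Taking torques about support A:
Bag of cement: 24.6 × 9.81 = 241.3 N down at 0.997 m → arm 0.997 m, τ = 241.3 × 0.997 = 240.6 N·m clockwise.
Net load moment about support A = 240.6 N·m clockwise.
Reaction R at support B is upward at 4.74 m, arm 4.74 m → moment R × 4.74 counterclockwise.
Balancing moments: R × 4.74 = 240.6, giving R = 50.8 N.

R_B ≈ 50.8 N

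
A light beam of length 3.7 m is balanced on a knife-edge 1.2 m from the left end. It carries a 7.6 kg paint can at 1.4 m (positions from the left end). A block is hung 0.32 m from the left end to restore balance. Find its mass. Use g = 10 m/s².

Choose the knife-edge (at 1.2 m from the left end) as the axis so the support reaction has zero arm there.
Paint can: 7.6 × 10 = 76 N down at 1.4 m → arm 0.2 m, τ = 76 × 0.2 = 15.2 N·m clockwise.
Net moment of known loads = 15.2 N·m clockwise.
An unknown mass m at 0.32 m has arm 0.88 m; its moment is m·g·0.88 counterclockwise.
Setting net torque to zero: m × 10 × 0.88 = 15.2 → m = 15.2 / (10 × 0.88) = 1.73 kg.

m ≈ 1.73 kg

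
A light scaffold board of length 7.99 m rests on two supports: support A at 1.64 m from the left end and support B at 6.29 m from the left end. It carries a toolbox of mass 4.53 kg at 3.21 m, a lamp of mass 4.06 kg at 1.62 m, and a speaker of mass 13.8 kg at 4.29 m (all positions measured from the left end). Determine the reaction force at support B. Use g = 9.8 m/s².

Sum moments about support A (its reaction then has zero moment arm).
Toolbox: 4.53 × 9.8 = 44.39 N down at 3.21 m → arm 1.57 m, τ = 44.39 × 1.57 = 69.69 N·m clockwise.
Lamp: 4.06 × 9.8 = 39.79 N down at 1.62 m → arm 0.02 m, τ = 39.79 × 0.02 = 0.7958 N·m counterclockwise.
Speaker: 13.8 × 9.8 = 135.2 N down at 4.29 m → arm 2.65 m, τ = 135.2 × 2.65 = 358.3 N·m clockwise.
Net load moment about support A = 427.2 N·m clockwise.
Reaction R at support B is upward at 6.29 m, arm 4.65 m → moment R × 4.65 counterclockwise.
For rotational equilibrium, R × 4.65 = 427.2, so R = 91.9 N.

R_B ≈ 91.9 N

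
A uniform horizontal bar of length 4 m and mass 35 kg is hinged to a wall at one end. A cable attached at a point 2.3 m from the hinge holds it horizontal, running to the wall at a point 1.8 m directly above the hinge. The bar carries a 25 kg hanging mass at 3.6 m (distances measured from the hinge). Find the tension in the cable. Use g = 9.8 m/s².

T ≈ 1110 N

Taking torques about the hinge:
Beam weight: 35 × 9.8 = 343 N down at 2 m → arm 2 m, τ = 343 × 2 = 686 N·m clockwise.
Hanging mass: 25 × 9.8 = 245 N down at 3.6 m → arm 3.6 m, τ = 245 × 3.6 = 882 N·m clockwise.
Total clockwise load moment = 1568 N·m.
The cable tension T acts at 2.3 m; only its component perpendicular to the bar, T sinθ, produces torque. sinθ = h/√(h²+d²) = 1.8/√(1.8²+2.3²) = 0.6163.
Balancing moments: T × 2.3 × 0.6163 = 1568, giving T = 1568 / 1.417 = 1110 N.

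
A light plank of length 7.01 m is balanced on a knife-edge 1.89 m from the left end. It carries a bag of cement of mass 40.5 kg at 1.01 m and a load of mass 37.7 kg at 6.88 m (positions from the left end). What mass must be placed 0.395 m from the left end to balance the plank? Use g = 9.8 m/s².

About the knife-edge (at 1.89 m from the left end):
Bag of cement: 40.5 × 9.8 = 396.9 N down at 1.01 m → arm 0.88 m, τ = 396.9 × 0.88 = 349.3 N·m counterclockwise.
Load: 37.7 × 9.8 = 369.5 N down at 6.88 m → arm 4.99 m, τ = 369.5 × 4.99 = 1844 N·m clockwise.
Net moment of known loads = 1495 N·m clockwise.
An unknown mass m at 0.395 m has arm 1.495 m; its moment is m·g·1.495 counterclockwise.
Balancing moments: m × 9.8 × 1.495 = 1495, giving m = 1495 / (9.8 × 1.495) = 102 kg.

m ≈ 102 kg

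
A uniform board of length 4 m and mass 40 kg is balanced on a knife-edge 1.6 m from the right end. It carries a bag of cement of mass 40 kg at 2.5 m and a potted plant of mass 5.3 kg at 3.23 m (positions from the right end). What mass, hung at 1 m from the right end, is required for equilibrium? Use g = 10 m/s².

Taking torques about the knife-edge (at 1.6 m from the right end):
Beam weight: 40 × 10 = 400 N down at 2 m → arm 0.4 m, τ = 400 × 0.4 = 160 N·m counterclockwise.
Bag of cement: 40 × 10 = 400 N down at 2.5 m → arm 0.9 m, τ = 400 × 0.9 = 360 N·m counterclockwise.
Potted plant: 5.3 × 10 = 53 N down at 3.23 m → arm 1.63 m, τ = 53 × 1.63 = 86.39 N·m counterclockwise.
Net moment of known loads = 606.4 N·m counterclockwise.
An unknown mass m at 1 m has arm 0.6 m; its moment is m·g·0.6 clockwise.
Balancing moments: m × 10 × 0.6 = 606.4, giving m = 606.4 / (10 × 0.6) = 101 kg.

m ≈ 101 kg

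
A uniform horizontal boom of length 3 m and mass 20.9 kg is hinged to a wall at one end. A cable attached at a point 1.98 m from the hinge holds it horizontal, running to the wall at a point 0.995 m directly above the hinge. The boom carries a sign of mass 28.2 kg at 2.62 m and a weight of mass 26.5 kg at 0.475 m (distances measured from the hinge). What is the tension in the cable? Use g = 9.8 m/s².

About the hinge:
Beam weight: 20.9 × 9.8 = 204.8 N down at 1.5 m → arm 1.5 m, τ = 204.8 × 1.5 = 307.2 N·m clockwise.
Sign: 28.2 × 9.8 = 276.4 N down at 2.62 m → arm 2.62 m, τ = 276.4 × 2.62 = 724.2 N·m clockwise.
Weight: 26.5 × 9.8 = 259.7 N down at 0.475 m → arm 0.475 m, τ = 259.7 × 0.475 = 123.4 N·m clockwise.
Total clockwise load moment = 1155 N·m.
The cable tension T acts at 1.98 m; only its component perpendicular to the boom, T sinθ, produces torque. sinθ = h/√(h²+d²) = 0.995/√(0.995²+1.98²) = 0.449.
Στ = 0 ⇒ T × 1.98 × 0.449 = 1155 ⇒ T = 1155 / 0.889 = 1300 N.

T ≈ 1300 N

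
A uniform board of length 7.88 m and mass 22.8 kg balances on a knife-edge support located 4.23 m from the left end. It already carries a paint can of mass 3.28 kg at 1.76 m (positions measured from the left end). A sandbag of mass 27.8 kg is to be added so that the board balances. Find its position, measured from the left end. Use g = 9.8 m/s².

x ≈ 4.76 m from the left end

About the knife-edge support (at 4.23 m from the left end):
Beam weight: 22.8 × 9.8 = 223.4 N down at 3.94 m → arm 0.29 m, τ = 223.4 × 0.29 = 64.79 N·m counterclockwise.
Paint can: 3.28 × 9.8 = 32.14 N down at 1.76 m → arm 2.47 m, τ = 32.14 × 2.47 = 79.39 N·m counterclockwise.
Net moment of existing loads = 144.2 N·m counterclockwise.
The sandbag weighs 27.8 × 9.8 = 272.4 N and must supply an equal clockwise moment, so its lever arm about the knife-edge support is 144.2 / 272.4 = 0.529 m.
That puts it at 4.23 + 0.529 = 4.76 m from the left end.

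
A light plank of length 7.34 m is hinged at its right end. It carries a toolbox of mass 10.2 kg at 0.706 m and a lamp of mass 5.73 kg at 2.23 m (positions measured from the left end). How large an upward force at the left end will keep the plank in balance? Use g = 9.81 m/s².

Taking torques about the right end:
Toolbox: 10.2 × 9.81 = 100.1 N down at 0.706 m → arm 6.634 m, τ = 100.1 × 6.634 = 664.1 N·m counterclockwise.
Lamp: 5.73 × 9.81 = 56.21 N down at 2.23 m → arm 5.11 m, τ = 56.21 × 5.11 = 287.2 N·m counterclockwise.
Net moment of the loads = 951.3 N·m counterclockwise.
The upward force F acts at the left end, arm 7.34 m, giving F × 7.34 clockwise.
Στ = 0 ⇒ F × 7.34 = 951.3 ⇒ F = 951.3 / 7.34 = 130 N.

F ≈ 130 N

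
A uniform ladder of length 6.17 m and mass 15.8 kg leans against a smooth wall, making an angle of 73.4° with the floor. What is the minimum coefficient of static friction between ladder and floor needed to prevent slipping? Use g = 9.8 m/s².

μ_min ≈ 0.149

Sum moments about the foot of the ladder (the floor normal and friction both act there and drop out).
Ladder weight 15.8×9.8 = 154.8 N acts at 3.085 m along the ladder; its horizontal arm is 3.085·cos73.4° = 0.8813 m → τ = 136.4 N·m clockwise.
Wall normal N acts horizontally at the top; its moment arm is the height L sinθ = 6.17·sin73.4° = 5.913 m, counterclockwise.
Balancing moments: N × 5.913 = 136.4, giving N = 23.07 N.
ΣFx = 0 ⇒ f = N_wall = 23.07 N. ΣFy = 0 ⇒ N_floor = 154.8 N.
μ_min = f / N_floor = 23.07 / 154.8 = 0.149.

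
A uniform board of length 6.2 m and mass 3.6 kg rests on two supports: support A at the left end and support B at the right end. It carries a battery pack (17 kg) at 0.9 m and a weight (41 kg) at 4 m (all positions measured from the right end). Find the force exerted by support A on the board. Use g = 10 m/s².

R_A ≈ 307 N

Sum moments about support B (its reaction then has zero moment arm).
Beam weight: 3.6 × 10 = 36 N down at 3.1 m → arm 3.1 m, τ = 36 × 3.1 = 111.6 N·m counterclockwise.
Battery pack: 17 × 10 = 170 N down at 0.9 m → arm 0.9 m, τ = 170 × 0.9 = 153 N·m counterclockwise.
Weight: 41 × 10 = 410 N down at 4 m → arm 4 m, τ = 410 × 4 = 1640 N·m counterclockwise.
Net load moment about support B = 1905 N·m counterclockwise.
Reaction R at support A is upward at 6.2 m, arm 6.2 m → moment R × 6.2 clockwise.
Στ = 0 ⇒ R × 6.2 = 1905 ⇒ R = 307 N.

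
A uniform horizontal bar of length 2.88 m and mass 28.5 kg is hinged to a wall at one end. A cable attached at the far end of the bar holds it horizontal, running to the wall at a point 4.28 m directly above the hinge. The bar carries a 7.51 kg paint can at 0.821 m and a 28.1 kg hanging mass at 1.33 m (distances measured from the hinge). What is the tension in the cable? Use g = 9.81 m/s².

Choose the hinge as the axis so the unknown hinge reaction has zero arm there.
Beam weight: 28.5 × 9.81 = 279.6 N down at 1.44 m → arm 1.44 m, τ = 279.6 × 1.44 = 402.6 N·m clockwise.
Paint can: 7.51 × 9.81 = 73.67 N down at 0.821 m → arm 0.821 m, τ = 73.67 × 0.821 = 60.48 N·m clockwise.
Hanging mass: 28.1 × 9.81 = 275.7 N down at 1.33 m → arm 1.33 m, τ = 275.7 × 1.33 = 366.7 N·m clockwise.
Total clockwise load moment = 829.8 N·m.
The cable tension T acts at 2.88 m; only its component perpendicular to the bar, T sinθ, produces torque. sinθ = h/√(h²+d²) = 4.28/√(4.28²+2.88²) = 0.8297.
Στ = 0 ⇒ T × 2.88 × 0.8297 = 829.8 ⇒ T = 829.8 / 2.39 = 347 N.

T ≈ 347 N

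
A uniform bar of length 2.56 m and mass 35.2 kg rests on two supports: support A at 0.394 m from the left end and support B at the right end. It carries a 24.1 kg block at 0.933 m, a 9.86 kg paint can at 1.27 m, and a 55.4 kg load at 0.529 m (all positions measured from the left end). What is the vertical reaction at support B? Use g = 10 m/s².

About support A:
Beam weight: 35.2 × 10 = 352 N down at 1.28 m → arm 0.886 m, τ = 352 × 0.886 = 311.9 N·m clockwise.
Block: 24.1 × 10 = 241 N down at 0.933 m → arm 0.539 m, τ = 241 × 0.539 = 129.9 N·m clockwise.
Paint can: 9.86 × 10 = 98.6 N down at 1.27 m → arm 0.876 m, τ = 98.6 × 0.876 = 86.37 N·m clockwise.
Load: 55.4 × 10 = 554 N down at 0.529 m → arm 0.135 m, τ = 554 × 0.135 = 74.79 N·m clockwise.
Net load moment about support A = 603 N·m clockwise.
Reaction R at support B is upward at 2.56 m, arm 2.166 m → moment R × 2.166 counterclockwise.
Στ = 0 ⇒ R × 2.166 = 603 ⇒ R = 278 N.

R_B ≈ 278 N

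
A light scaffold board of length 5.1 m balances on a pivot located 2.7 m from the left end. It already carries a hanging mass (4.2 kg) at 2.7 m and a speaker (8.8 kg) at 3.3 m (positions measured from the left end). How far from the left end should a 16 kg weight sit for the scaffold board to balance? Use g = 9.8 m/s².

Choose the pivot (at 2.7 m from the left end) as the axis so the support reaction has zero arm there.
Hanging mass: acts at the pivot, moment arm 0 → no torque.
Speaker: 8.8 × 9.8 = 86.24 N down at 3.3 m → arm 0.6 m, τ = 86.24 × 0.6 = 51.74 N·m clockwise.
Net moment of existing loads = 51.74 N·m clockwise.
The weight weighs 16 × 9.8 = 156.8 N and must supply an equal counterclockwise moment, so its lever arm about the pivot is 51.74 / 156.8 = 0.33 m.
That puts it at 2.7 − 0.33 = 2.37 m from the left end.

x ≈ 2.37 m from the left end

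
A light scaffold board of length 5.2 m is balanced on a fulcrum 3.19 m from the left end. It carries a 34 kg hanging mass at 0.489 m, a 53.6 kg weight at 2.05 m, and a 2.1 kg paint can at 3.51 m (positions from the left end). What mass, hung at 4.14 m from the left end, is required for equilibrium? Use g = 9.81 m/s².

m ≈ 160 kg

Choose the fulcrum (at 3.19 m from the left end) as the axis so the support reaction has zero arm there.
Hanging mass: 34 × 9.81 = 333.5 N down at 0.489 m → arm 2.701 m, τ = 333.5 × 2.701 = 900.8 N·m counterclockwise.
Weight: 53.6 × 9.81 = 525.8 N down at 2.05 m → arm 1.14 m, τ = 525.8 × 1.14 = 599.4 N·m counterclockwise.
Paint can: 2.1 × 9.81 = 20.6 N down at 3.51 m → arm 0.32 m, τ = 20.6 × 0.32 = 6.592 N·m clockwise.
Net moment of known loads = 1494 N·m counterclockwise.
An unknown mass m at 4.14 m has arm 0.95 m; its moment is m·g·0.95 clockwise.
Στ = 0 ⇒ m × 9.81 × 0.95 = 1494 ⇒ m = 1494 / (9.81 × 0.95) = 160 kg.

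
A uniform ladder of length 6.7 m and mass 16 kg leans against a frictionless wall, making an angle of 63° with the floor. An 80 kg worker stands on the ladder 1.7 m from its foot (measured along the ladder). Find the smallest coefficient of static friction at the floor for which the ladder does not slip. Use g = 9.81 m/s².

μ_min ≈ 0.15

About the foot of the ladder:
Ladder weight 16×9.81 = 157 N acts at 3.35 m along the ladder; its horizontal arm is 3.35·cos63° = 1.521 m → τ = 238.8 N·m clockwise.
Worker: 80×9.81 = 784.8 N at 1.7 m → arm 0.7718 m → τ = 605.7 N·m clockwise.
Wall normal N acts horizontally at the top; its moment arm is the height L sinθ = 6.7·sin63° = 5.97 m, counterclockwise.
Setting net torque to zero: N × 5.97 = 844.5 → N = 141.5 N.
ΣFx = 0 ⇒ f = N_wall = 141.5 N. ΣFy = 0 ⇒ N_floor = 941.8 N.
μ_min = f / N_floor = 141.5 / 941.8 = 0.15.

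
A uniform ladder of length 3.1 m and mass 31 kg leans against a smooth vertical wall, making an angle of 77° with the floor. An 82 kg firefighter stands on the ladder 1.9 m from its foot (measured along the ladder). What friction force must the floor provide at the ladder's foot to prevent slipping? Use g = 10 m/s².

About the foot of the ladder:
Ladder weight 31×10 = 310 N acts at 1.55 m along the ladder; its horizontal arm is 1.55·cos77° = 0.3487 m → τ = 108.1 N·m clockwise.
Firefighter: 82×10 = 820 N at 1.9 m → arm 0.4274 m → τ = 350.5 N·m clockwise.
Wall normal N acts horizontally at the top; its moment arm is the height L sinθ = 3.1·sin77° = 3.021 m, counterclockwise.
Balancing moments: N × 3.021 = 458.6, giving N = 152 N.
ΣFx = 0: friction at the foot balances the wall's push, so f = N_wall = 152 N.

f ≈ 152 N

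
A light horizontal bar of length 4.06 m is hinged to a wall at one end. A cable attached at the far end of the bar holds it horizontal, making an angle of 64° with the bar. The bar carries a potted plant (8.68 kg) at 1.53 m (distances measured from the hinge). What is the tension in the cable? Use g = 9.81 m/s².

Sum moments about the hinge (the unknown hinge reaction has zero arm there).
Potted plant: 8.68 × 9.81 = 85.15 N down at 1.53 m → arm 1.53 m, τ = 85.15 × 1.53 = 130.3 N·m clockwise.
Total clockwise load moment = 130.3 N·m.
The cable tension T acts at 4.06 m; only its component perpendicular to the bar, T sinθ, produces torque. sin 64° = 0.8988.
For rotational equilibrium, T × 4.06 × 0.8988 = 130.3, so T = 130.3 / 3.649 = 35.7 N.

T ≈ 35.7 N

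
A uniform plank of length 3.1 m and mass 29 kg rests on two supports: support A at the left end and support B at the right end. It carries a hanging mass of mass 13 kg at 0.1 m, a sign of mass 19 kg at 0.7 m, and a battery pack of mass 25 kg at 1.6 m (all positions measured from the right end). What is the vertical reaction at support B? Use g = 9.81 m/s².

R_B ≈ 529 N

Sum moments about support A (its reaction then has zero moment arm).
Beam weight: 29 × 9.81 = 284.5 N down at 1.55 m → arm 1.55 m, τ = 284.5 × 1.55 = 441 N·m clockwise.
Hanging mass: 13 × 9.81 = 127.5 N down at 0.1 m → arm 3 m, τ = 127.5 × 3 = 382.5 N·m clockwise.
Sign: 19 × 9.81 = 186.4 N down at 0.7 m → arm 2.4 m, τ = 186.4 × 2.4 = 447.4 N·m clockwise.
Battery pack: 25 × 9.81 = 245.2 N down at 1.6 m → arm 1.5 m, τ = 245.2 × 1.5 = 367.8 N·m clockwise.
Net load moment about support A = 1639 N·m clockwise.
Reaction R at support B is upward at 0 m, arm 3.1 m → moment R × 3.1 counterclockwise.
Στ = 0 ⇒ R × 3.1 = 1639 ⇒ R = 529 N.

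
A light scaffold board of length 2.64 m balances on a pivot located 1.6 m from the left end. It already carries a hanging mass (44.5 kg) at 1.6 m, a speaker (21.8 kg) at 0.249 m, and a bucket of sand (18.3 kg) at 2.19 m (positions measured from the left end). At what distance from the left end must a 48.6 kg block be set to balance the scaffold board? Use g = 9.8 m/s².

Taking torques about the pivot (at 1.6 m from the left end):
Hanging mass: acts at the pivot, moment arm 0 → no torque.
Speaker: 21.8 × 9.8 = 213.6 N down at 0.249 m → arm 1.351 m, τ = 213.6 × 1.351 = 288.6 N·m counterclockwise.
Bucket of sand: 18.3 × 9.8 = 179.3 N down at 2.19 m → arm 0.59 m, τ = 179.3 × 0.59 = 105.8 N·m clockwise.
Net moment of existing loads = 182.8 N·m counterclockwise.
The block weighs 48.6 × 9.8 = 476.3 N and must supply an equal clockwise moment, so its lever arm about the pivot is 182.8 / 476.3 = 0.384 m.
That puts it at 1.6 + 0.384 = 1.98 m from the left end.

x ≈ 1.98 m from the left end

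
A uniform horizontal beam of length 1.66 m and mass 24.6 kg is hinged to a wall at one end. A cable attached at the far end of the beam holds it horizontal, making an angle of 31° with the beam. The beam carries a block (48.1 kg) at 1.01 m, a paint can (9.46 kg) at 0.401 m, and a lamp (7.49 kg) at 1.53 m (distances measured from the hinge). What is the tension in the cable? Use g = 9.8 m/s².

About the hinge:
Beam weight: 24.6 × 9.8 = 241.1 N down at 0.83 m → arm 0.83 m, τ = 241.1 × 0.83 = 200.1 N·m clockwise.
Block: 48.1 × 9.8 = 471.4 N down at 1.01 m → arm 1.01 m, τ = 471.4 × 1.01 = 476.1 N·m clockwise.
Paint can: 9.46 × 9.8 = 92.71 N down at 0.401 m → arm 0.401 m, τ = 92.71 × 0.401 = 37.18 N·m clockwise.
Lamp: 7.49 × 9.8 = 73.4 N down at 1.53 m → arm 1.53 m, τ = 73.4 × 1.53 = 112.3 N·m clockwise.
Total clockwise load moment = 825.7 N·m.
The cable tension T acts at 1.66 m; only its component perpendicular to the beam, T sinθ, produces torque. sin 31° = 0.515.
For rotational equilibrium, T × 1.66 × 0.515 = 825.7, so T = 825.7 / 0.8549 = 966 N.

T ≈ 966 N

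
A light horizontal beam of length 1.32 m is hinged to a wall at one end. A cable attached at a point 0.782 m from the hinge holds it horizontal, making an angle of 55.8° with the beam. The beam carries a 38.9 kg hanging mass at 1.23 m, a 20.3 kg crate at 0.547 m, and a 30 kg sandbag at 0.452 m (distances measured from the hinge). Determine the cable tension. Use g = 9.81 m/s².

About the hinge:
Hanging mass: 38.9 × 9.81 = 381.6 N down at 1.23 m → arm 1.23 m, τ = 381.6 × 1.23 = 469.4 N·m clockwise.
Crate: 20.3 × 9.81 = 199.1 N down at 0.547 m → arm 0.547 m, τ = 199.1 × 0.547 = 108.9 N·m clockwise.
Sandbag: 30 × 9.81 = 294.3 N down at 0.452 m → arm 0.452 m, τ = 294.3 × 0.452 = 133 N·m clockwise.
Total clockwise load moment = 711.3 N·m.
The cable tension T acts at 0.782 m; only its component perpendicular to the beam, T sinθ, produces torque. sin 55.8° = 0.8271.
Setting net torque to zero: T × 0.782 × 0.8271 = 711.3 → T = 711.3 / 0.6468 = 1100 N.

T ≈ 1100 N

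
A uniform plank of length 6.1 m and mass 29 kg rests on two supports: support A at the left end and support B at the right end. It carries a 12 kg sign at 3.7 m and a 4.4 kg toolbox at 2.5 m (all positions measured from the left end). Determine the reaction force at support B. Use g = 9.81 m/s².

Taking torques about support A:
Beam weight: 29 × 9.81 = 284.5 N down at 3.05 m → arm 3.05 m, τ = 284.5 × 3.05 = 867.7 N·m clockwise.
Sign: 12 × 9.81 = 117.7 N down at 3.7 m → arm 3.7 m, τ = 117.7 × 3.7 = 435.5 N·m clockwise.
Toolbox: 4.4 × 9.81 = 43.16 N down at 2.5 m → arm 2.5 m, τ = 43.16 × 2.5 = 107.9 N·m clockwise.
Net load moment about support A = 1411 N·m clockwise.
Reaction R at support B is upward at 6.1 m, arm 6.1 m → moment R × 6.1 counterclockwise.
For rotational equilibrium, R × 6.1 = 1411, so R = 231 N.

R_B ≈ 231 N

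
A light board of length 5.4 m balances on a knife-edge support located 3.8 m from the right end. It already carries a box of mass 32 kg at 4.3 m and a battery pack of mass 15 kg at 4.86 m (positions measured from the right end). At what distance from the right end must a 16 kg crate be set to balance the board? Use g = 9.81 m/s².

Taking torques about the knife-edge support (at 3.8 m from the right end):
Box: 32 × 9.81 = 313.9 N down at 4.3 m → arm 0.5 m, τ = 313.9 × 0.5 = 156.9 N·m counterclockwise.
Battery pack: 15 × 9.81 = 147.2 N down at 4.86 m → arm 1.06 m, τ = 147.2 × 1.06 = 156 N·m counterclockwise.
Net moment of existing loads = 312.9 N·m counterclockwise.
The crate weighs 16 × 9.81 = 157 N and must supply an equal clockwise moment, so its lever arm about the knife-edge support is 312.9 / 157 = 1.99 m.
That puts it at 3.8 − 1.99 = 1.81 m from the right end.

x ≈ 1.81 m from the right end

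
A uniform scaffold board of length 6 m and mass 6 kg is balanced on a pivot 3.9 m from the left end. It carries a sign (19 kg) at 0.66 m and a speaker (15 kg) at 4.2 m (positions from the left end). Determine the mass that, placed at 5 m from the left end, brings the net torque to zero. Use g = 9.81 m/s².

m ≈ 56.8 kg

About the pivot (at 3.9 m from the left end):
Beam weight: 6 × 9.81 = 58.86 N down at 3 m → arm 0.9 m, τ = 58.86 × 0.9 = 52.97 N·m counterclockwise.
Sign: 19 × 9.81 = 186.4 N down at 0.66 m → arm 3.24 m, τ = 186.4 × 3.24 = 603.9 N·m counterclockwise.
Speaker: 15 × 9.81 = 147.2 N down at 4.2 m → arm 0.3 m, τ = 147.2 × 0.3 = 44.16 N·m clockwise.
Net moment of known loads = 612.7 N·m counterclockwise.
An unknown mass m at 5 m has arm 1.1 m; its moment is m·g·1.1 clockwise.
Setting net torque to zero: m × 9.81 × 1.1 = 612.7 → m = 612.7 / (9.81 × 1.1) = 56.8 kg.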